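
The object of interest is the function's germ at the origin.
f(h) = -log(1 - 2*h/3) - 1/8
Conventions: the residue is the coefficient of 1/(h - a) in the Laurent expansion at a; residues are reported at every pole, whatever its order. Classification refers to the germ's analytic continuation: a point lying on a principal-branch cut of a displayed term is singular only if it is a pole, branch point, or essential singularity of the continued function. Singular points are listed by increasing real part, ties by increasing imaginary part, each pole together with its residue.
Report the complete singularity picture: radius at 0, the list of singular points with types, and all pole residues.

Radius of convergence at 0: 3/2.
At 3/2: a logarithmic branch point.

Branch term (-1)*log(1 - h/(3/2)): its argument vanishes at h = 3/2, a logarithmic branch point, modulus 3/2.
The radius of convergence is the smallest modulus among the singular points: 3/2.


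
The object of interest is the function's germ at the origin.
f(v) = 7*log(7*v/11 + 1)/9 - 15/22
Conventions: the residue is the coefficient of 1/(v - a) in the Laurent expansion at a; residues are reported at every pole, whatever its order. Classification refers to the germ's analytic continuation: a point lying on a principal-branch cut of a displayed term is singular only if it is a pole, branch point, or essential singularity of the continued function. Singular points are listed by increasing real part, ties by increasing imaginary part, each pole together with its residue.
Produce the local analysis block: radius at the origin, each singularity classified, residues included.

Branch term (7/9)*log(1 - v/(-11/7)): its argument vanishes at v = -11/7, a logarithmic branch point, modulus 11/7.
The radius of convergence is the smallest modulus among the singular points: 11/7.

Radius of convergence at 0: 11/7.
At -11/7: a logarithmic branch point.


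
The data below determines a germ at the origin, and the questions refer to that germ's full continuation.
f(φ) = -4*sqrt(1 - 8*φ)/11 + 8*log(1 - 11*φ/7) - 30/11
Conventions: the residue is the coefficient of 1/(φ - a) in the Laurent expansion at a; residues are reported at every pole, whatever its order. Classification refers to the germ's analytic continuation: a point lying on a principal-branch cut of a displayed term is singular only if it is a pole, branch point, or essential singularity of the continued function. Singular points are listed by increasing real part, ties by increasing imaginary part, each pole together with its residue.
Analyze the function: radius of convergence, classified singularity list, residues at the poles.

Radius of convergence at 0: 1/8.
At 1/8: an algebraic (square-root) branch point.
At 7/11: a logarithmic branch point.

Branch term (-4/11)*sqrt(1 - φ/(1/8)): its argument vanishes at φ = 1/8, a square-root branch point, modulus 1/8.
Branch term (8)*log(1 - φ/(7/11)): its argument vanishes at φ = 7/11, a logarithmic branch point, modulus 7/11.
The radius of convergence is the smallest modulus among the singular points: 1/8.
List the singular points by increasing real part (a conjugate pair: the negative imaginary part first).


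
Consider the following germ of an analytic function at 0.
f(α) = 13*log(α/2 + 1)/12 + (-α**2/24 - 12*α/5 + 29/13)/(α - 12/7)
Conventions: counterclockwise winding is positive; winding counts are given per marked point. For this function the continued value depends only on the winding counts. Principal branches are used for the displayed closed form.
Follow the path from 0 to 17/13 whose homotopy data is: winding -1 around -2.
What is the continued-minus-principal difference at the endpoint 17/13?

The rational part is single-valued and drops out of the difference; each branch term changes only by its own monodromy.
(13/12)*log(1 - α/(-2)): each positive loop around -2 adds 2*pi*i to the log, so winding -1 contributes (13/12)*(-1)*2*pi*i = -(13/6)*pi*i.
Summing the contributions at α = 17/13 gives -(13/6)*pi*i.

Continued minus principal equals -(13/6)*pi*i.


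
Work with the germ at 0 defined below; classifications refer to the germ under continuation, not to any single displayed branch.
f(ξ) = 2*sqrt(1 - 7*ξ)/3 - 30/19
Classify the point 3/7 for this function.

The point is a regular point.

There is no denominator, hence no pole anywhere.
Branch term sqrt(1 - ξ/(1/7)): argument at 3/7 is -2, nonzero, so 3/7 is not its branch point (a point on a principal cut is still regular for the continued germ).
So the germ continues analytically to 3/7.


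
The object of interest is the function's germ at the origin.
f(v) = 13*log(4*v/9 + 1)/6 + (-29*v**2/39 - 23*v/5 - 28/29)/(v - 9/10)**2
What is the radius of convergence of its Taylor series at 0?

The radius of convergence is 9/10.

Denominator factor (v - 9/10)^2: pole of order 2 at 9/10, modulus 9/10.
Branch term (13/6)*log(1 - v/(-9/4)): its argument vanishes at v = -9/4, a logarithmic branch point, modulus 9/4.
The radius of convergence is the smallest modulus among the singular points: 9/10.


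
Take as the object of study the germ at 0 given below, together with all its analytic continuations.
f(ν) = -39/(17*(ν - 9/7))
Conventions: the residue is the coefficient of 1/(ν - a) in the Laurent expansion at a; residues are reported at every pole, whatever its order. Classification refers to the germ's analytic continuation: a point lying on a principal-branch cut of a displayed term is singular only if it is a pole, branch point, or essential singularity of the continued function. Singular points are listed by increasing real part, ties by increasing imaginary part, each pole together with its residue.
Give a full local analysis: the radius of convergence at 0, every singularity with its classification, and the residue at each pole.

Radius of convergence at 0: 9/7.
At 9/7: a pole of order 1; residue -39/17.

Denominator factor (ν - 9/7): pole of order 1 at 9/7, modulus 9/7.
The radius of convergence is the smallest modulus among the singular points: 9/7.
At the order-1 pole 9/7 set g(ν) = (ν - (9/7))*f(ν) = -39/17.
Simple pole: residue = g(a) at a = 9/7, which is -39/17.


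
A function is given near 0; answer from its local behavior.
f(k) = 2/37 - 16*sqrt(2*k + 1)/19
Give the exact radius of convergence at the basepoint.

The radius of convergence is 1/2.

Branch term (-16/19)*sqrt(1 - k/(-1/2)): its argument vanishes at k = -1/2, a square-root branch point, modulus 1/2.
The radius of convergence is the smallest modulus among the singular points: 1/2.


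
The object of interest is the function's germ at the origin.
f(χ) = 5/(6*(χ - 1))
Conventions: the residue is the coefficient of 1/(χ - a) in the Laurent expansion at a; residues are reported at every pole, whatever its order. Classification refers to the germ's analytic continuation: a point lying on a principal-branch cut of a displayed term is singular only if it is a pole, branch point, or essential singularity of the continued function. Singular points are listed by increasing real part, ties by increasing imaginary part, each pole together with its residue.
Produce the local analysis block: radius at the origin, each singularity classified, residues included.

Radius of convergence at 0: 1.
At 1: a pole of order 1; residue 5/6.

Denominator factor (χ - 1): pole of order 1 at 1, modulus 1.
The radius of convergence is the smallest modulus among the singular points: 1.
At the order-1 pole 1 set g(χ) = (χ - (1))*f(χ) = 5/6.
Simple pole: residue = g(a) at a = 1, which is 5/6.


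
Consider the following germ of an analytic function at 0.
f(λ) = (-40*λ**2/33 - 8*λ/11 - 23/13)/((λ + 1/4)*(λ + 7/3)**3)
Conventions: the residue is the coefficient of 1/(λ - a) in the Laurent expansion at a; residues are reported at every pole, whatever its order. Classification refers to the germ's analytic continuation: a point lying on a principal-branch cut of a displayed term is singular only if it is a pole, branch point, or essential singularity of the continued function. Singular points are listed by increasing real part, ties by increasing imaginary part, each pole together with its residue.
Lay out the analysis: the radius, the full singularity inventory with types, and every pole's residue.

Denominator factor (λ + 1/4): pole of order 1 at -1/4, modulus 1/4.
Denominator factor (λ + 7/3)^3: pole of order 3 at -7/3, modulus 7/3.
The radius of convergence is the smallest modulus among the singular points: 1/4.
At the order-3 pole -7/3 set g(λ) = (λ - (-7/3))^3*f(λ) = (-40*λ**2/33 - 8*λ/11 - 23/13)/(λ + 1/4).
Order-3 pole: residue = g''(a)/2; g''(-7/3) = 821952/2234375, so the residue is 410976/2234375.
At the order-1 pole -1/4 set g(λ) = (λ - (-1/4))*f(λ) = (-40*λ**2/33 - 8*λ/11 - 23/13)/(λ + 7/3)**3.
Simple pole: residue = g(a) at a = -1/4, which is -410976/2234375.
List the singular points by increasing real part (a conjugate pair: the negative imaginary part first).

Radius of convergence at 0: 1/4.
At -7/3: a pole of order 3; residue 410976/2234375.
At -1/4: a pole of order 1; residue -410976/2234375.


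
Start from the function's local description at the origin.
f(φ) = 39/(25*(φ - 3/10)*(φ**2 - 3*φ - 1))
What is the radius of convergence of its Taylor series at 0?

Denominator factor (φ**2 - 3*φ - 1): discriminant 13, real irrational roots 3/2 + (1/2)*sqrt(13) and 3/2 - (1/2)*sqrt(13); poles of order 1, moduli 3/2 + (1/2)*sqrt(13) and -3/2 + (1/2)*sqrt(13).
Denominator factor (φ - 3/10): pole of order 1 at 3/10, modulus 3/10.
The radius of convergence is the smallest modulus among the singular points: 3/10.

The radius of convergence is 3/10.


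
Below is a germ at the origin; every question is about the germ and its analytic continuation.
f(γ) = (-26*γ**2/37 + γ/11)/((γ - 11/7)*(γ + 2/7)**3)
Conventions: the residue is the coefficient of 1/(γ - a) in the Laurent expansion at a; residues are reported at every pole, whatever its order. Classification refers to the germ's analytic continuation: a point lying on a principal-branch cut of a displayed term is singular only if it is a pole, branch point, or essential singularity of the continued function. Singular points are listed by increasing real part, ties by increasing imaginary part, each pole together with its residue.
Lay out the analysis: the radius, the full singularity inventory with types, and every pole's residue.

Radius of convergence at 0: 2/7.
At -2/7: a pole of order 3; residue 20209/81289.
At 11/7: a pole of order 1; residue -20209/81289.

Denominator factor (γ - 11/7): pole of order 1 at 11/7, modulus 11/7.
Denominator factor (γ + 2/7)^3: pole of order 3 at -2/7, modulus 2/7.
The radius of convergence is the smallest modulus among the singular points: 2/7.
At the order-3 pole -2/7 set g(γ) = (γ - (-2/7))^3*f(γ) = (-26*γ**2/37 + γ/11)/(γ - 11/7).
Order-3 pole: residue = g''(a)/2; g''(-2/7) = 40418/81289, so the residue is 20209/81289.
At the order-1 pole 11/7 set g(γ) = (γ - (11/7))*f(γ) = (-26*γ**2/37 + γ/11)/(γ + 2/7)**3.
Simple pole: residue = g(a) at a = 11/7, which is -20209/81289.
List the singular points by increasing real part (a conjugate pair: the negative imaginary part first).


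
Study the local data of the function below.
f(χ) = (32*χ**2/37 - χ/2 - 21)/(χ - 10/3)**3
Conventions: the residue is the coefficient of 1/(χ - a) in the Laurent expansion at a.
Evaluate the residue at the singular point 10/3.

The residue is 32/37.

At the order-3 pole 10/3 set g(χ) = (χ - (10/3))^3*f(χ) = 32*χ**2/37 - χ/2 - 21.
Order-3 pole: residue = g''(a)/2; g''(10/3) = 64/37, so the residue is 32/37.


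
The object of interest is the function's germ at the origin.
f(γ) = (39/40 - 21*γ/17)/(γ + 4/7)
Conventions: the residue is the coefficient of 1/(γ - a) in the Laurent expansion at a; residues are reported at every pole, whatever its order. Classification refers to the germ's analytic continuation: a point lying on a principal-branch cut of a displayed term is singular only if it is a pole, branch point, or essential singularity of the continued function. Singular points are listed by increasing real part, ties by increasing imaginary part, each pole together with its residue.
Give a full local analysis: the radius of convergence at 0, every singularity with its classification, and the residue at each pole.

Radius of convergence at 0: 4/7.
At -4/7: a pole of order 1; residue 1143/680.

Denominator factor (γ + 4/7): pole of order 1 at -4/7, modulus 4/7.
The radius of convergence is the smallest modulus among the singular points: 4/7.
At the order-1 pole -4/7 set g(γ) = (γ - (-4/7))*f(γ) = 39/40 - 21*γ/17.
Simple pole: residue = g(a) at a = -4/7, which is 1143/680.


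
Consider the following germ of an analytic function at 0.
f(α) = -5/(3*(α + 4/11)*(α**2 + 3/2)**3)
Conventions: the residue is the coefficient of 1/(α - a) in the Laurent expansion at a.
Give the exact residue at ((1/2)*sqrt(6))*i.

The residue is (7086244/36977925) + ((1707662/36977925)*sqrt(6))*i.

The factor α**2 + 3/2 splits as (α - a)(α - a') with a = ((1/2)*sqrt(6))*i, a' = -((1/2)*sqrt(6))*i. At the order-3 pole a set g(α) = (α - a)^3*f(α) = [-5/(3*(α + 4/11))] / (α - a')^3.
Order-3 pole: residue = g''(a)/2; g''(((1/2)*sqrt(6))*i) = (14172488/36977925) + ((3415324/36977925)*sqrt(6))*i, so the residue is (7086244/36977925) + ((1707662/36977925)*sqrt(6))*i.


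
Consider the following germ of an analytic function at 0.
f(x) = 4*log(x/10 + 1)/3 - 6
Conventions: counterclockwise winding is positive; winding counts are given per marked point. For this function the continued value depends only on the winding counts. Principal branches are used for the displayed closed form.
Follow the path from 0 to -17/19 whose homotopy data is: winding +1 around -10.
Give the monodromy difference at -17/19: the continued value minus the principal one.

The rational part is single-valued and drops out of the difference; each branch term changes only by its own monodromy.
(4/3)*log(1 - x/(-10)): each positive loop around -10 adds 2*pi*i to the log, so winding +1 contributes (4/3)*(1)*2*pi*i = (8/3)*pi*i.
Summing the contributions at x = -17/19 gives (8/3)*pi*i.

Continued minus principal equals (8/3)*pi*i.


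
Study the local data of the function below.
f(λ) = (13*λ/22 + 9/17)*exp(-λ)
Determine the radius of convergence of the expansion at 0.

The radius of convergence is infinite.

The factor exp(-λ) is entire and contributes no finite singular point.
The polynomial part has no poles.
No finite singular points: the Taylor series at 0 converges everywhere.


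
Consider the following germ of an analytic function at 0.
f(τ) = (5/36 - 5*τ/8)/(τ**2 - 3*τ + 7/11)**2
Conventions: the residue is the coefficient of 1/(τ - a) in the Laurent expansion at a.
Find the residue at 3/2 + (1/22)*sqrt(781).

The factor τ**2 - 3*τ + 7/11 splits as (τ - a)(τ - a') with a = 3/2 + (1/22)*sqrt(781), a' = 3/2 - (1/22)*sqrt(781). At the order-2 pole a set g(τ) = (τ - a)^2*f(τ) = [5/36 - 5*τ/8] / (τ - a')^2.
Order-2 pole: residue = g'(a); g'(3/2 + (1/22)*sqrt(781)) = (1265/362952)*sqrt(781), so the residue is (1265/362952)*sqrt(781).

The residue is (1265/362952)*sqrt(781).


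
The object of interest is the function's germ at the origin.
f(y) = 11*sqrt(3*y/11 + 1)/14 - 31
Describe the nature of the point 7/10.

There is no denominator, hence no pole anywhere.
Branch term sqrt(1 - y/(-11/3)): argument at 7/10 is 131/110, nonzero, so 7/10 is not its branch point (a point on a principal cut is still regular for the continued germ).
So the germ continues analytically to 7/10.

The point is a regular point.


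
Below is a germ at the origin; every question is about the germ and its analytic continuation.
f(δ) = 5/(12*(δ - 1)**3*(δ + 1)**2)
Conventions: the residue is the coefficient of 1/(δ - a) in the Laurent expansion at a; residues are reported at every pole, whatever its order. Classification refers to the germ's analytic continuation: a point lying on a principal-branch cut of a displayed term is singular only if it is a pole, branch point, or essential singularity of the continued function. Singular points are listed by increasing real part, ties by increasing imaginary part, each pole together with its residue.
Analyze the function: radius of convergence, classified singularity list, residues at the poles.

Denominator factor (δ - 1)^3: pole of order 3 at 1, modulus 1.
Denominator factor (δ + 1)^2: pole of order 2 at -1, modulus 1.
The radius of convergence is the smallest modulus among the singular points: 1.
At the order-2 pole -1 set g(δ) = (δ - (-1))^2*f(δ) = 5/(12*(δ - 1)**3).
Order-2 pole: residue = g'(a); g'(-1) = -5/64, so the residue is -5/64.
At the order-3 pole 1 set g(δ) = (δ - (1))^3*f(δ) = 5/(12*(δ + 1)**2).
Order-3 pole: residue = g''(a)/2; g''(1) = 5/32, so the residue is 5/64.
List the singular points by increasing real part (a conjugate pair: the negative imaginary part first).

Radius of convergence at 0: 1.
At -1: a pole of order 2; residue -5/64.
At 1: a pole of order 3; residue 5/64.


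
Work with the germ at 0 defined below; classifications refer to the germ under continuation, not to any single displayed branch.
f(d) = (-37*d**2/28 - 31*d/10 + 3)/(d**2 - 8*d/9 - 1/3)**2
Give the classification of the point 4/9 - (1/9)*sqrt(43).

The point is a pole of order 2.

The denominator factor d**2 - 8*d/9 - 1/3 vanishes at 4/9 - (1/9)*sqrt(43) and appears to the power 2; the numerator there equals 7481/11340 + (2693/5670)*sqrt(43), nonzero, and no other factor vanishes.
Hence a pole whose order is the multiplicity, 2.


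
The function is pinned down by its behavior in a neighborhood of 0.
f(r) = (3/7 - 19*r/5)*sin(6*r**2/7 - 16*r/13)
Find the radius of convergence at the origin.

The radius of convergence is infinite.

The factor sin(6*r**2/7 - 16*r/13) is entire and contributes no finite singular point.
The polynomial part has no poles.
No finite singular points: the Taylor series at 0 converges everywhere.


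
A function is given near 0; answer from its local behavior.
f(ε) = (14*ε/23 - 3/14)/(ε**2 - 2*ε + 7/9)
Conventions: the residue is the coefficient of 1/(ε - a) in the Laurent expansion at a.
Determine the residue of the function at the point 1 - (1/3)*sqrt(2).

The factor ε**2 - 2*ε + 7/9 splits as (ε - a)(ε - a') with a = 1 - (1/3)*sqrt(2), a' = 1 + (1/3)*sqrt(2). At the order-1 pole a set g(ε) = (ε - a)*f(ε) = [14*ε/23 - 3/14] / (ε - a').
Simple pole: residue = g(a) at a = 1 - (1/3)*sqrt(2), which is 7/23 - (381/1288)*sqrt(2).

The residue is 7/23 - (381/1288)*sqrt(2).


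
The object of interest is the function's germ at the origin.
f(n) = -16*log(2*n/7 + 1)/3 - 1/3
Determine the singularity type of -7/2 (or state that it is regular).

The term (-16/3)*log(1 - n/(-7/2)) has argument 1 - -7/2/(-7/2) = 0 at -7/2: a logarithmic (infinitely-sheeted) branch point; the remaining terms are analytic or single-valued there.

The point is a logarithmic branch point.


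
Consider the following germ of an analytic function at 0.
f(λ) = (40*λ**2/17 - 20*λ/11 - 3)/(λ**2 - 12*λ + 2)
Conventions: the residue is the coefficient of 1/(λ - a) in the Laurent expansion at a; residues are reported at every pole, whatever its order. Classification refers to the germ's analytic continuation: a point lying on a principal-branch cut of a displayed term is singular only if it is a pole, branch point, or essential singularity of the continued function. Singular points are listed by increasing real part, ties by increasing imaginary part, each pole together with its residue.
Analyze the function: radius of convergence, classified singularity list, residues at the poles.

Denominator factor (λ**2 - 12*λ + 2): discriminant 136, real irrational roots 6 + sqrt(34) and 6 - sqrt(34); poles of order 1, moduli 6 + sqrt(34) and 6 - sqrt(34).
The radius of convergence is the smallest modulus among the singular points: 6 - sqrt(34).
The factor λ**2 - 12*λ + 2 splits as (λ - a)(λ - a') with a = 6 - sqrt(34), a' = 6 + sqrt(34). At the order-1 pole a set g(λ) = (λ - a)*f(λ) = [40*λ**2/17 - 20*λ/11 - 3] / (λ - a').
Simple pole: residue = g(a) at a = 6 - sqrt(34), which is 2470/187 - (28199/12716)*sqrt(34).
The factor λ**2 - 12*λ + 2 splits as (λ - a)(λ - a') with a = 6 + sqrt(34), a' = 6 - sqrt(34). At the order-1 pole a set g(λ) = (λ - a)*f(λ) = [40*λ**2/17 - 20*λ/11 - 3] / (λ - a').
Simple pole: residue = g(a) at a = 6 + sqrt(34), which is 2470/187 + (28199/12716)*sqrt(34).
List the singular points by increasing real part (a conjugate pair: the negative imaginary part first).

Radius of convergence at 0: 6 - sqrt(34).
At 6 - sqrt(34): a pole of order 1; residue 2470/187 - (28199/12716)*sqrt(34).
At 6 + sqrt(34): a pole of order 1; residue 2470/187 + (28199/12716)*sqrt(34).


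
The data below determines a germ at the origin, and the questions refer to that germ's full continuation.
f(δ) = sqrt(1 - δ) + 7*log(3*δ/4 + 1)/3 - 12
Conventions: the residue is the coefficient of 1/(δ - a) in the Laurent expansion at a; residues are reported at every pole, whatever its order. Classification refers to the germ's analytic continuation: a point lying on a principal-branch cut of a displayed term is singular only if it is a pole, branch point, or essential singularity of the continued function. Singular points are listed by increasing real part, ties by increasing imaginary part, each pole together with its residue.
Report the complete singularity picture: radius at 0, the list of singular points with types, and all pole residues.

Branch term (7/3)*log(1 - δ/(-4/3)): its argument vanishes at δ = -4/3, a logarithmic branch point, modulus 4/3.
Branch term (1)*sqrt(1 - δ/(1)): its argument vanishes at δ = 1, a square-root branch point, modulus 1.
The radius of convergence is the smallest modulus among the singular points: 1.
List the singular points by increasing real part (a conjugate pair: the negative imaginary part first).

Radius of convergence at 0: 1.
At -4/3: a logarithmic branch point.
At 1: an algebraic (square-root) branch point.


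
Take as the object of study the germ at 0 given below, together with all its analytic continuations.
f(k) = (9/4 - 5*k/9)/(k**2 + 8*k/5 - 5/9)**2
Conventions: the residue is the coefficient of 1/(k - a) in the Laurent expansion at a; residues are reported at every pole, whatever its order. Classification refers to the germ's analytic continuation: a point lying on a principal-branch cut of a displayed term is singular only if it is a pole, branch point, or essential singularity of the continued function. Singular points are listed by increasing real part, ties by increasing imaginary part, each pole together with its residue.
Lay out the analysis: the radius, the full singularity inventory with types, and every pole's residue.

Radius of convergence at 0: -4/5 + (1/15)*sqrt(269).
At -4/5 - (1/15)*sqrt(269): a pole of order 2; residue (36375/1157776)*sqrt(269).
At -4/5 + (1/15)*sqrt(269): a pole of order 2; residue -(36375/1157776)*sqrt(269).

Denominator factor (k**2 + 8*k/5 - 5/9)^2: discriminant 1076/225, real irrational roots -4/5 + (1/15)*sqrt(269) and -4/5 - (1/15)*sqrt(269); poles of order 2, moduli -4/5 + (1/15)*sqrt(269) and 4/5 + (1/15)*sqrt(269).
The radius of convergence is the smallest modulus among the singular points: -4/5 + (1/15)*sqrt(269).
The factor k**2 + 8*k/5 - 5/9 splits as (k - a)(k - a') with a = -4/5 - (1/15)*sqrt(269), a' = -4/5 + (1/15)*sqrt(269). At the order-2 pole a set g(k) = (k - a)^2*f(k) = [9/4 - 5*k/9] / (k - a')^2.
Order-2 pole: residue = g'(a); g'(-4/5 - (1/15)*sqrt(269)) = (36375/1157776)*sqrt(269), so the residue is (36375/1157776)*sqrt(269).
The factor k**2 + 8*k/5 - 5/9 splits as (k - a)(k - a') with a = -4/5 + (1/15)*sqrt(269), a' = -4/5 - (1/15)*sqrt(269). At the order-2 pole a set g(k) = (k - a)^2*f(k) = [9/4 - 5*k/9] / (k - a')^2.
Order-2 pole: residue = g'(a); g'(-4/5 + (1/15)*sqrt(269)) = -(36375/1157776)*sqrt(269), so the residue is -(36375/1157776)*sqrt(269).
List the singular points by increasing real part (a conjugate pair: the negative imaginary part first).


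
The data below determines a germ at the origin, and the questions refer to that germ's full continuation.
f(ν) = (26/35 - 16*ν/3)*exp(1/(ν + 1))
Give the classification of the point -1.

The point is an essential singularity.

The exponent 1/(ν - (-1)) has a pole at -1, so exp(1/(ν - (-1))) takes every nonzero value near it: an essential singularity (not a pole of any order).


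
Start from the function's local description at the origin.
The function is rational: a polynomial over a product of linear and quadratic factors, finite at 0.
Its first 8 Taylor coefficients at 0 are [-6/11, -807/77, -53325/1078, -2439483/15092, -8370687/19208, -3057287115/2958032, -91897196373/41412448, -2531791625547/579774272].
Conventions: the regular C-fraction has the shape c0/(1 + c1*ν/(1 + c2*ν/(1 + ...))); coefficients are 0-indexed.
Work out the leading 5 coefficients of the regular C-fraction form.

The regular C-fraction coefficients are [-6/11, -269/14, 3899/269, -70853/149833, 25210680/39465121].


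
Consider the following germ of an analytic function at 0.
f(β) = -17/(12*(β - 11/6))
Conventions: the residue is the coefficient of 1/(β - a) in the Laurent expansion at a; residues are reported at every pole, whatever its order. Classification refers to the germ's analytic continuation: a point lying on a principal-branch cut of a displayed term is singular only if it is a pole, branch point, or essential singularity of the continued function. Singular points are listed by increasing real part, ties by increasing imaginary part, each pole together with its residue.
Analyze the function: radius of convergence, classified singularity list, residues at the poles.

Radius of convergence at 0: 11/6.
At 11/6: a pole of order 1; residue -17/12.

Denominator factor (β - 11/6): pole of order 1 at 11/6, modulus 11/6.
The radius of convergence is the smallest modulus among the singular points: 11/6.
At the order-1 pole 11/6 set g(β) = (β - (11/6))*f(β) = -17/12.
Simple pole: residue = g(a) at a = 11/6, which is -17/12.


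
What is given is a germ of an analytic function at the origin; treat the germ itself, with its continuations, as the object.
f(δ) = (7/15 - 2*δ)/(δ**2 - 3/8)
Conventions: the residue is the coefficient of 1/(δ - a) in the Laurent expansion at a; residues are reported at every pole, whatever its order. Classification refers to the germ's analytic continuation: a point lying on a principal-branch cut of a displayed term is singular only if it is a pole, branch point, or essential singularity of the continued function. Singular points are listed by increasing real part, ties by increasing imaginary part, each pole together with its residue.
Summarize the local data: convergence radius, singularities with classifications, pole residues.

Radius of convergence at 0: (1/4)*sqrt(6).
At -(1/4)*sqrt(6): a pole of order 1; residue -1 - (7/45)*sqrt(6).
At (1/4)*sqrt(6): a pole of order 1; residue -1 + (7/45)*sqrt(6).

Denominator factor (δ**2 - 3/8): discriminant 3/2, real irrational roots (1/4)*sqrt(6) and -(1/4)*sqrt(6); poles of order 1, moduli (1/4)*sqrt(6) and (1/4)*sqrt(6).
The radius of convergence is the smallest modulus among the singular points: (1/4)*sqrt(6).
The factor δ**2 - 3/8 splits as (δ - a)(δ - a') with a = -(1/4)*sqrt(6), a' = (1/4)*sqrt(6). At the order-1 pole a set g(δ) = (δ - a)*f(δ) = [7/15 - 2*δ] / (δ - a').
Simple pole: residue = g(a) at a = -(1/4)*sqrt(6), which is -1 - (7/45)*sqrt(6).
The factor δ**2 - 3/8 splits as (δ - a)(δ - a') with a = (1/4)*sqrt(6), a' = -(1/4)*sqrt(6). At the order-1 pole a set g(δ) = (δ - a)*f(δ) = [7/15 - 2*δ] / (δ - a').
Simple pole: residue = g(a) at a = (1/4)*sqrt(6), which is -1 + (7/45)*sqrt(6).
List the singular points by increasing real part (a conjugate pair: the negative imaginary part first).


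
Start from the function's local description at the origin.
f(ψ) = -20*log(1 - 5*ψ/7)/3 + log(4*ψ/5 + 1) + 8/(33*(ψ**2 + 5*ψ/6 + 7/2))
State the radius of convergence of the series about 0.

The radius of convergence is 5/4.

Denominator factor (ψ**2 + 5*ψ/6 + 7/2): discriminant -479/36, complex-conjugate roots (-5/12) + ((1/12)*sqrt(479))*i and (-5/12) - ((1/12)*sqrt(479))*i; poles of order 1, moduli (1/2)*sqrt(14) and (1/2)*sqrt(14).
Branch term (-20/3)*log(1 - ψ/(7/5)): its argument vanishes at ψ = 7/5, a logarithmic branch point, modulus 7/5.
Branch term (1)*log(1 - ψ/(-5/4)): its argument vanishes at ψ = -5/4, a logarithmic branch point, modulus 5/4.
The radius of convergence is the smallest modulus among the singular points: 5/4.


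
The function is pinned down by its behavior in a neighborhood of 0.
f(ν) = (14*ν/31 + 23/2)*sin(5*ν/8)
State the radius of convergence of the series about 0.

The factor sin(5*ν/8) is entire and contributes no finite singular point.
The polynomial part has no poles.
No finite singular points: the Taylor series at 0 converges everywhere.

The radius of convergence is infinite.


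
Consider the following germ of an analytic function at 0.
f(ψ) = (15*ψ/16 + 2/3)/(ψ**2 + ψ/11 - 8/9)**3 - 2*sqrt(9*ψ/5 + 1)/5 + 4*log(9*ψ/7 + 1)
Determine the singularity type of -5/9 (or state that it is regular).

The term (-2/5)*sqrt(1 - ψ/(-5/9)) has argument 1 - -5/9/(-5/9) = 0 at -5/9: a square-root (algebraic, two-sheeted) branch point; the remaining terms are analytic or single-valued there.

The point is an algebraic (square-root) branch point.


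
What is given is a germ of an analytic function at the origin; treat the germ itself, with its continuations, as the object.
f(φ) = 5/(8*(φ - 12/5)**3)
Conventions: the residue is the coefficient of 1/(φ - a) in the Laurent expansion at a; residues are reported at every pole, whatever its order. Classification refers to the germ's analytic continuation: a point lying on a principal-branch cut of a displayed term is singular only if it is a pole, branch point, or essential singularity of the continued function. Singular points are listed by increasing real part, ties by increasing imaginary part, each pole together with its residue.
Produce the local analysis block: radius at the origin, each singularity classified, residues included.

Denominator factor (φ - 12/5)^3: pole of order 3 at 12/5, modulus 12/5.
The radius of convergence is the smallest modulus among the singular points: 12/5.
At the order-3 pole 12/5 set g(φ) = (φ - (12/5))^3*f(φ) = 5/8.
Order-3 pole: residue = g''(a)/2; g''(12/5) = 0, so the residue is 0.

Radius of convergence at 0: 12/5.
At 12/5: a pole of order 3; residue 0.


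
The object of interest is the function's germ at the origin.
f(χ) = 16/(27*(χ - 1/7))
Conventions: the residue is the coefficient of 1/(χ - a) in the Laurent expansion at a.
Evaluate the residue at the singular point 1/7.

At the order-1 pole 1/7 set g(χ) = (χ - (1/7))*f(χ) = 16/27.
Simple pole: residue = g(a) at a = 1/7, which is 16/27.

The residue is 16/27.


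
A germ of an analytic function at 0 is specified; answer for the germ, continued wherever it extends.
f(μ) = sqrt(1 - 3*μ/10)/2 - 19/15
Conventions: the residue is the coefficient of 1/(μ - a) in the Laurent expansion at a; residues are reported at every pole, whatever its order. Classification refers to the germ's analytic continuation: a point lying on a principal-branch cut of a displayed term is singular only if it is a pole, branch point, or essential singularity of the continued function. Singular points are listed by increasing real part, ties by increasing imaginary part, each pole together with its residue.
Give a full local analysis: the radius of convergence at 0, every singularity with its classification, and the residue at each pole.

Radius of convergence at 0: 10/3.
At 10/3: an algebraic (square-root) branch point.

Branch term (1/2)*sqrt(1 - μ/(10/3)): its argument vanishes at μ = 10/3, a square-root branch point, modulus 10/3.
The radius of convergence is the smallest modulus among the singular points: 10/3.


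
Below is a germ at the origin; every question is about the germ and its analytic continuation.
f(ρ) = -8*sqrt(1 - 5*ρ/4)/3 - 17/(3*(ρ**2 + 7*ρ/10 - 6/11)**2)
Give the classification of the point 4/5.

The term (-8/3)*sqrt(1 - ρ/(4/5)) has argument 1 - 4/5/(4/5) = 0 at 4/5: a square-root (algebraic, two-sheeted) branch point; the remaining terms are analytic or single-valued there.

The point is an algebraic (square-root) branch point.


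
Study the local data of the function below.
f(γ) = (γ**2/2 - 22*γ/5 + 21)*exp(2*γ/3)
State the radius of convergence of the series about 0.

The factor exp(2*γ/3) is entire and contributes no finite singular point.
The polynomial part has no poles.
No finite singular points: the Taylor series at 0 converges everywhere.

The radius of convergence is infinite.


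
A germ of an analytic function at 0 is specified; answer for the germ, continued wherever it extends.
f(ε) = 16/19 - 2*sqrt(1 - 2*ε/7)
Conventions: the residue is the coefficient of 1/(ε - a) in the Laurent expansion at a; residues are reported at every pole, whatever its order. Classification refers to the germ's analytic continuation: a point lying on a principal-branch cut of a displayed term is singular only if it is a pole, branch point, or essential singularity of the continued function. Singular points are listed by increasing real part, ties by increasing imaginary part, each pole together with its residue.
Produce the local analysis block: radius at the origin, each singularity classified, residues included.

Radius of convergence at 0: 7/2.
At 7/2: an algebraic (square-root) branch point.

Branch term (-2)*sqrt(1 - ε/(7/2)): its argument vanishes at ε = 7/2, a square-root branch point, modulus 7/2.
The radius of convergence is the smallest modulus among the singular points: 7/2.


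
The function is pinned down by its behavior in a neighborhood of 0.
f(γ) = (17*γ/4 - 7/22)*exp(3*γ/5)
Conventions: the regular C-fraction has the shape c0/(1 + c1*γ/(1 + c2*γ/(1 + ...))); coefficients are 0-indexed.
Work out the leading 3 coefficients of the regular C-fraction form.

Taylor coefficients (expand at 0): a_0 = -7/22, a_1 = 893/220, a_2 = 1371/550.
c0 = a_0 = -7/22. Peel one level at a time: if S = 1 + c*γ/S' with S'(0) = 1, then c is the γ-coefficient of S and S' = c*γ/(S - 1).
S_1 = c0/f = 1 + (893/70)*γ + (835837/4900)*γ^2 + ...; c1 = 893/70.
S_2 = c1*γ/(S_1 - 1) = 1 + (-835837/62510)*γ + ...; c2 = -835837/62510.

The regular C-fraction coefficients are [-7/22, 893/70, -835837/62510].


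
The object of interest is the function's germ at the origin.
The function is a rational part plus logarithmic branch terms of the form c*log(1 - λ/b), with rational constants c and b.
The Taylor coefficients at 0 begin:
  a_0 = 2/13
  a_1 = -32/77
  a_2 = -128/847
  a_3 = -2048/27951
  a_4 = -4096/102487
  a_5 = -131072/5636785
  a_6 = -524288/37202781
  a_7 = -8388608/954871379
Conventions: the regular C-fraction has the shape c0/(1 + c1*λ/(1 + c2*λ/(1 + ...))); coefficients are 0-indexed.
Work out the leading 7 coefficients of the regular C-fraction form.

Taylor coefficients (read off): a_0 = 2/13, a_1 = -32/77, a_2 = -128/847, a_3 = -2048/27951, a_4 = -4096/102487, a_5 = -131072/5636785, a_6 = -524288/37202781.
c0 = a_0 = 2/13. Peel one level at a time: if S = 1 + c*λ/S' with S'(0) = 1, then c is the λ-coefficient of S and S' = c*λ/(S - 1).
S_1 = c0/f = 1 + (208/77)*λ + (49088/5929)*λ^2 + ...; c1 = 208/77.
S_2 = c1*λ/(S_1 - 1) = 1 + (-236/77)*λ + (-16/363)*λ^2 + ...; c2 = -236/77.
S_3 = c2*λ/(S_2 - 1) = 1 + (-28/1947)*λ + (-19040/3790809)*λ^2 + ...; c3 = -28/1947.
S_4 = c3*λ/(S_3 - 1) = 1 + (-680/1947)*λ + (-64/1815)*λ^2 + ...; c4 = -680/1947.
S_5 = c4*λ/(S_4 - 1) = 1 + (-472/4675)*λ + (-579616/21855625)*λ^2 + ...; c5 = -472/4675.
S_6 = c5*λ/(S_5 - 1) = 1 + (-1228/4675)*λ + ...; c6 = -1228/4675.

The regular C-fraction coefficients are [2/13, 208/77, -236/77, -28/1947, -680/1947, -472/4675, -1228/4675].


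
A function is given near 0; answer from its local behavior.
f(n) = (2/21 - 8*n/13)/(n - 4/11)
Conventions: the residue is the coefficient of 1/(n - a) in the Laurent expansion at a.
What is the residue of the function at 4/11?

The residue is -386/3003.

At the order-1 pole 4/11 set g(n) = (n - (4/11))*f(n) = 2/21 - 8*n/13.
Simple pole: residue = g(a) at a = 4/11, which is -386/3003.


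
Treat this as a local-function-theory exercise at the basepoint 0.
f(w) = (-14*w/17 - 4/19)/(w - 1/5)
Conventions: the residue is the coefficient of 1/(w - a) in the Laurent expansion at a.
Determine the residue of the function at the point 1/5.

The residue is -606/1615.

At the order-1 pole 1/5 set g(w) = (w - (1/5))*f(w) = -14*w/17 - 4/19.
Simple pole: residue = g(a) at a = 1/5, which is -606/1615.


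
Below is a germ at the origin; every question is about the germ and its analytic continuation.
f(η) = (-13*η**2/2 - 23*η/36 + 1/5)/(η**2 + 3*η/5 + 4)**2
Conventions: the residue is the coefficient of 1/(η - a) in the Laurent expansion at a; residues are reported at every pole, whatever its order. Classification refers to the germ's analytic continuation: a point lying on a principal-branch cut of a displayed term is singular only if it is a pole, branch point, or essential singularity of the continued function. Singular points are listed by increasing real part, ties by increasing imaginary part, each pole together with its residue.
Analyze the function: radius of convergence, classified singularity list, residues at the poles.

Denominator factor (η**2 + 3*η/5 + 4)^2: discriminant -391/25, complex-conjugate roots (-3/10) + ((1/10)*sqrt(391))*i and (-3/10) - ((1/10)*sqrt(391))*i; poles of order 2, moduli 2 and 2.
The radius of convergence is the smallest modulus among the singular points: 2.
The factor η**2 + 3*η/5 + 4 splits as (η - a)(η - a') with a = (-3/10) - ((1/10)*sqrt(391))*i, a' = (-3/10) + ((1/10)*sqrt(391))*i. At the order-2 pole a set g(η) = (η - a)^2*f(η) = [-13*η**2/2 - 23*η/36 + 1/5] / (η - a')^2.
Order-2 pole: residue = g'(a); g'((-3/10) - ((1/10)*sqrt(391))*i) = -((76825/1834572)*sqrt(391))*i, so the residue is -((76825/1834572)*sqrt(391))*i.
The factor η**2 + 3*η/5 + 4 splits as (η - a)(η - a') with a = (-3/10) + ((1/10)*sqrt(391))*i, a' = (-3/10) - ((1/10)*sqrt(391))*i. At the order-2 pole a set g(η) = (η - a)^2*f(η) = [-13*η**2/2 - 23*η/36 + 1/5] / (η - a')^2.
Order-2 pole: residue = g'(a); g'((-3/10) + ((1/10)*sqrt(391))*i) = ((76825/1834572)*sqrt(391))*i, so the residue is ((76825/1834572)*sqrt(391))*i.
List the singular points by increasing real part (a conjugate pair: the negative imaginary part first).

Radius of convergence at 0: 2.
At (-3/10) - ((1/10)*sqrt(391))*i: a pole of order 2; residue -((76825/1834572)*sqrt(391))*i.
At (-3/10) + ((1/10)*sqrt(391))*i: a pole of order 2; residue ((76825/1834572)*sqrt(391))*i.


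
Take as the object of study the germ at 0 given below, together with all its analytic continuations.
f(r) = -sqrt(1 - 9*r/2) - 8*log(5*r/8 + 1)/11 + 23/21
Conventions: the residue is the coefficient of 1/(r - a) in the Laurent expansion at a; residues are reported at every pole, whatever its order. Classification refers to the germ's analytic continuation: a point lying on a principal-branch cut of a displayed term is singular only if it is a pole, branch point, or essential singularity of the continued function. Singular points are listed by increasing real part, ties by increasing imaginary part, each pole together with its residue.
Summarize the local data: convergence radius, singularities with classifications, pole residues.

Radius of convergence at 0: 2/9.
At -8/5: a logarithmic branch point.
At 2/9: an algebraic (square-root) branch point.

Branch term (-8/11)*log(1 - r/(-8/5)): its argument vanishes at r = -8/5, a logarithmic branch point, modulus 8/5.
Branch term (-1)*sqrt(1 - r/(2/9)): its argument vanishes at r = 2/9, a square-root branch point, modulus 2/9.
The radius of convergence is the smallest modulus among the singular points: 2/9.
List the singular points by increasing real part (a conjugate pair: the negative imaginary part first).
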